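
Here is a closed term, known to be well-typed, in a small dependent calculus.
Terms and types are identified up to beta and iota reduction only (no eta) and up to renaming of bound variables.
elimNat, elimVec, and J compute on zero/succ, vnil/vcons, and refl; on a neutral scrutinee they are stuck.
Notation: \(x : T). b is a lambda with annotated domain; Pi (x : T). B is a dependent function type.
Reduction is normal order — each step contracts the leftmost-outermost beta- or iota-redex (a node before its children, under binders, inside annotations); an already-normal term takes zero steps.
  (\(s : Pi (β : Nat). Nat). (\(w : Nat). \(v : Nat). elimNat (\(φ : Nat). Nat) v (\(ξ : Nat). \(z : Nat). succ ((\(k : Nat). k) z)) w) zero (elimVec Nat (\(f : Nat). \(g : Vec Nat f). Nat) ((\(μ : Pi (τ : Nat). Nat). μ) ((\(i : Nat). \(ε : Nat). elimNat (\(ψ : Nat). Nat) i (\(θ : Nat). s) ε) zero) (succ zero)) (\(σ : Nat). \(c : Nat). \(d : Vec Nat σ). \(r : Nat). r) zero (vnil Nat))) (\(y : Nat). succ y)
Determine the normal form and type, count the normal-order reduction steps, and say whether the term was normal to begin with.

normal form:
  succ zero
type:
  Nat
steps to reach normal form (normal order): 12
already normal: no
first redex: a beta-redex


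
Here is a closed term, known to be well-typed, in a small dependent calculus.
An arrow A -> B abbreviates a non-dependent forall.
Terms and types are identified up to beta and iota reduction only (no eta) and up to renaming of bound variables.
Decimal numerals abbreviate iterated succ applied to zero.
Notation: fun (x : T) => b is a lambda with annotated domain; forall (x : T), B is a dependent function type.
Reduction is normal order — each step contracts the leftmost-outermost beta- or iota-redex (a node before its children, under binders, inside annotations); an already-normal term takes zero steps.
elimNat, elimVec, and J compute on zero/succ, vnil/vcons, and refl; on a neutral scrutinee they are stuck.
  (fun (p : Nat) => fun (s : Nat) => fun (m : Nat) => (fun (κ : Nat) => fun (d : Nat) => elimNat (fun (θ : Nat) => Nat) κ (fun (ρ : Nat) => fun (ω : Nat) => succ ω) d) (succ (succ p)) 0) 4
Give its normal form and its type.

reduced normal form:
  fun (p : Nat) => fun (s : Nat) => 6
type:
  Nat -> Nat -> Nat
observation: the first redex contracted is a beta-redex; the normal form is reached in 4 normal-order steps.


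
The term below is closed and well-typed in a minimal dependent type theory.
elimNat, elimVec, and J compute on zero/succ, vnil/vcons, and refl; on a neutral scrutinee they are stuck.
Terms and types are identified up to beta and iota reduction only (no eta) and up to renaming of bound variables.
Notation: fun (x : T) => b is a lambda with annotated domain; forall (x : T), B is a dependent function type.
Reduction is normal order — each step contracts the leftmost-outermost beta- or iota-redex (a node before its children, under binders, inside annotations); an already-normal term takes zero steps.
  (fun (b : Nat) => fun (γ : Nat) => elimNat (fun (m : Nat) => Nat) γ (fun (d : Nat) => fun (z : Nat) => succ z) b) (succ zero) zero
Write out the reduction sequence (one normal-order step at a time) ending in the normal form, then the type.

normal-order reduction sequence:
  (fun (b : Nat) => fun (γ : Nat) => elimNat (fun (m : Nat) => Nat) γ (fun (d : Nat) => fun (z : Nat) => succ z) b) (succ zero) zero
  ~> (fun (b : Nat) => elimNat (fun (γ : Nat) => Nat) b (fun (m : Nat) => fun (d : Nat) => succ d) (succ zero)) zero
  ~> elimNat (fun (b : Nat) => Nat) zero (fun (γ : Nat) => fun (m : Nat) => succ m) (succ zero)
  ~> (fun (b : Nat) => fun (γ : Nat) => succ γ) zero (elimNat (fun (m : Nat) => Nat) zero (fun (d : Nat) => fun (z : Nat) => succ z) zero)
  ~> (fun (b : Nat) => succ b) (elimNat (fun (γ : Nat) => Nat) zero (fun (m : Nat) => fun (d : Nat) => succ d) zero)
  ~> succ (elimNat (fun (b : Nat) => Nat) zero (fun (γ : Nat) => fun (m : Nat) => succ m) zero)
  ~> succ zero
type:
  Nat


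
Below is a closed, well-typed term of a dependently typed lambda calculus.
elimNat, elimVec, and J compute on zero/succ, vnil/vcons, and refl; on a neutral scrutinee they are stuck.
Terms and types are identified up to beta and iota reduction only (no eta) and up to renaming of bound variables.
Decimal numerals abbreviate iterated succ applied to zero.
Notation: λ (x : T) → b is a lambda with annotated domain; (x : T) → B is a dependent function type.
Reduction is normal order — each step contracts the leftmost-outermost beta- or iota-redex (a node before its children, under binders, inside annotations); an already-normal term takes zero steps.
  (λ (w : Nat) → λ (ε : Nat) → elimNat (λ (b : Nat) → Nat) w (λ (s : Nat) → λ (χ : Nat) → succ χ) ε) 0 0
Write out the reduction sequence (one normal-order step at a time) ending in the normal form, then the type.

reduction (normal order):
  (λ (w : Nat) → λ (ε : Nat) → elimNat (λ (b : Nat) → Nat) w (λ (s : Nat) → λ (χ : Nat) → succ χ) ε) 0 0
  ~> (λ (w : Nat) → elimNat (λ (ε : Nat) → Nat) 0 (λ (b : Nat) → λ (s : Nat) → succ s) w) 0
  ~> elimNat (λ (w : Nat) → Nat) 0 (λ (ε : Nat) → λ (b : Nat) → succ b) 0
  ~> 0
the term's type:
  Nat


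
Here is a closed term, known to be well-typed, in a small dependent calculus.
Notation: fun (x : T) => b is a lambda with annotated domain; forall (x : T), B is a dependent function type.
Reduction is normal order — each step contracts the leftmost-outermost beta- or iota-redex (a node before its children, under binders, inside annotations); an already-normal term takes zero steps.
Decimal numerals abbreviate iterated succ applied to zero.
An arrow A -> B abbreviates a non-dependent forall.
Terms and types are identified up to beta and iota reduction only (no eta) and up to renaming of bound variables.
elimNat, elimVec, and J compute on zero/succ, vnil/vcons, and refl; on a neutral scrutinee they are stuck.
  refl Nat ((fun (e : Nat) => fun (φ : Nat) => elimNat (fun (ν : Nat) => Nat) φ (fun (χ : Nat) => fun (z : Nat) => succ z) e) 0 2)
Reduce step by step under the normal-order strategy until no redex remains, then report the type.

normal-order reduction:
  refl Nat ((fun (e : Nat) => fun (φ : Nat) => elimNat (fun (ν : Nat) => Nat) φ (fun (χ : Nat) => fun (z : Nat) => succ z) e) 0 2)
  ~> refl Nat ((fun (e : Nat) => elimNat (fun (φ : Nat) => Nat) e (fun (ν : Nat) => fun (χ : Nat) => succ χ) 0) 2)
  ~> refl Nat (elimNat (fun (e : Nat) => Nat) 2 (fun (φ : Nat) => fun (ν : Nat) => succ ν) 0)
  ~> refl Nat 2
the term's type:
  Eq Nat 2 2


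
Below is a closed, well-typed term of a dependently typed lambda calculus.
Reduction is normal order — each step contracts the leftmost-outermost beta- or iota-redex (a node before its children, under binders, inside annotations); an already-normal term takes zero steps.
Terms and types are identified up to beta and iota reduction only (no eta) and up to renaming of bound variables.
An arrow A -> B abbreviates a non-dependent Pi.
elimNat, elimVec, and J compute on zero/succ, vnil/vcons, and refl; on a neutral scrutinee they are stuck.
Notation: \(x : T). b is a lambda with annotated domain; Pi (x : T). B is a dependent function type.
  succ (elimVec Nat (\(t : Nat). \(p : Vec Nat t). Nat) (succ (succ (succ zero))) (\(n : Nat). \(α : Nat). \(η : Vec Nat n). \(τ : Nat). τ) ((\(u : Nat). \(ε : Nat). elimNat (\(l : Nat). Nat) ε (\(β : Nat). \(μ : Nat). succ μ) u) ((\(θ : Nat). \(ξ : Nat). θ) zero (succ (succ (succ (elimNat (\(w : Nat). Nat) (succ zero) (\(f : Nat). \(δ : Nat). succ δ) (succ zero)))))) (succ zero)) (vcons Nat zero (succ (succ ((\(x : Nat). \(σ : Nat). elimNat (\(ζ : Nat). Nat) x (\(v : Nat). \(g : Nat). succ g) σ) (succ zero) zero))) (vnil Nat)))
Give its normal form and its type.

normal form:
  succ (succ (succ (succ zero)))
inferred type:
  Nat


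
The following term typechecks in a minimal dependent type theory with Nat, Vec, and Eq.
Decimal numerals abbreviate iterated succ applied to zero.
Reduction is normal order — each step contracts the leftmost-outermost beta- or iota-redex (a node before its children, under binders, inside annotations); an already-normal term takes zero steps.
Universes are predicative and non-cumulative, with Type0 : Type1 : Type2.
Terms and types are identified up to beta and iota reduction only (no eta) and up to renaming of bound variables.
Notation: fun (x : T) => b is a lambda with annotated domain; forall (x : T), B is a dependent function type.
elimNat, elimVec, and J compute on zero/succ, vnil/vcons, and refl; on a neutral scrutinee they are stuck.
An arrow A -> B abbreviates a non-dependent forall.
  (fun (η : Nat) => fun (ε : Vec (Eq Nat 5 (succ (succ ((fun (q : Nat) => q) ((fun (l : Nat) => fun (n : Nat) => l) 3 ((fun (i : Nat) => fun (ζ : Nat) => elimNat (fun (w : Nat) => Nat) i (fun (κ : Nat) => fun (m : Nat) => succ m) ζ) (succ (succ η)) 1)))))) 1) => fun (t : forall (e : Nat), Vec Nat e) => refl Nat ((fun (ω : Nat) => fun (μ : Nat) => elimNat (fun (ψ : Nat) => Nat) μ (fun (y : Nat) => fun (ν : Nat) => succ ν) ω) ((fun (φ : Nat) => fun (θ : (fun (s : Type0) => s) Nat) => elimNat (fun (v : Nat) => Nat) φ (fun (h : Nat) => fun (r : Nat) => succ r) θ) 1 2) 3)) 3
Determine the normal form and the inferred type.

normal form:
  fun (η : Vec (Eq Nat 5 5) 1) => fun (ε : forall (q : Nat), Vec Nat q) => refl Nat 6
type:
  Vec (Eq Nat 5 5) 1 -> (forall (η : Nat), Vec Nat η) -> Eq Nat 6 6


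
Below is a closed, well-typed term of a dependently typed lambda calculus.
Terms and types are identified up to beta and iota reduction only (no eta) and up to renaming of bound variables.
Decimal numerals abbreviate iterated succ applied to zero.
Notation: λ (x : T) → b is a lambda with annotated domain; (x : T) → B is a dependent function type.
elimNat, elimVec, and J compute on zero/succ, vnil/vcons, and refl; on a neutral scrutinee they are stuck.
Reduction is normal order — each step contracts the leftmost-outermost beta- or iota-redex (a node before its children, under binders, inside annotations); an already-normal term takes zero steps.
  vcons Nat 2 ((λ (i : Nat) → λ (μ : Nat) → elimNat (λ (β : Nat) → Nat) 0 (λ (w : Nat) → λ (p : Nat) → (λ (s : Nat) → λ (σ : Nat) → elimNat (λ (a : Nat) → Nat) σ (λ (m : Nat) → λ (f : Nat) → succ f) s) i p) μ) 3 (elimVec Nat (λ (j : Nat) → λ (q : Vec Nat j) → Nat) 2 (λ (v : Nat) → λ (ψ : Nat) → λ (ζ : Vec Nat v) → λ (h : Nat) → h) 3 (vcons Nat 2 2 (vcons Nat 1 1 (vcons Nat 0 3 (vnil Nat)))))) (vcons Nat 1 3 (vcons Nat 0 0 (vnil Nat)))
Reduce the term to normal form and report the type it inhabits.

reduced normal form:
  vcons Nat 2 6 (vcons Nat 1 3 (vcons Nat 0 0 (vnil Nat)))
inferred type:
  Vec Nat 3


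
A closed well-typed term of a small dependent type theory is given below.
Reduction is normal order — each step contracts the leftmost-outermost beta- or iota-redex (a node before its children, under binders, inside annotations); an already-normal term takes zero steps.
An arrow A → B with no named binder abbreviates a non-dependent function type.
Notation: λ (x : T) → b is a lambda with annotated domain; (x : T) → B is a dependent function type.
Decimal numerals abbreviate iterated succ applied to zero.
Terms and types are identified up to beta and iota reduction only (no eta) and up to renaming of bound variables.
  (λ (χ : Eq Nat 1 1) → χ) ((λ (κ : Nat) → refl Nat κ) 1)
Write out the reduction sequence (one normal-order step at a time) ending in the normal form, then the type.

normal-order reduction:
  (λ (χ : Eq Nat 1 1) → χ) ((λ (κ : Nat) → refl Nat κ) 1)
  ~> (λ (χ : Nat) → refl Nat χ) 1
  ~> refl Nat 1
type:
  Eq Nat 1 1


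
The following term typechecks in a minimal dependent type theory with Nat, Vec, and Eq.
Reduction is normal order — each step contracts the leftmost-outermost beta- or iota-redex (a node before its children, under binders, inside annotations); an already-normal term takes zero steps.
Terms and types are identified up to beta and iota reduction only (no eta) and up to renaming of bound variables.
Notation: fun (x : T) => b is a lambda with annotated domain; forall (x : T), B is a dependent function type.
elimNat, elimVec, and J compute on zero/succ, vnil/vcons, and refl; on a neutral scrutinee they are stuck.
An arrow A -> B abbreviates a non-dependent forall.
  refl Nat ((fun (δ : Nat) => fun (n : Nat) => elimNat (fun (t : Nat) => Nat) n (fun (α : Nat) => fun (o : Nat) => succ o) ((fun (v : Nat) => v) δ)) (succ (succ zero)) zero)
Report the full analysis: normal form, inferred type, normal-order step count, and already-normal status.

normal form:
  refl Nat (succ (succ zero))
inferred type:
  Eq Nat (succ (succ zero)) (succ (succ zero))
steps to reach normal form (normal order): 10
started in normal form: no
first contracted redex: a beta-redex


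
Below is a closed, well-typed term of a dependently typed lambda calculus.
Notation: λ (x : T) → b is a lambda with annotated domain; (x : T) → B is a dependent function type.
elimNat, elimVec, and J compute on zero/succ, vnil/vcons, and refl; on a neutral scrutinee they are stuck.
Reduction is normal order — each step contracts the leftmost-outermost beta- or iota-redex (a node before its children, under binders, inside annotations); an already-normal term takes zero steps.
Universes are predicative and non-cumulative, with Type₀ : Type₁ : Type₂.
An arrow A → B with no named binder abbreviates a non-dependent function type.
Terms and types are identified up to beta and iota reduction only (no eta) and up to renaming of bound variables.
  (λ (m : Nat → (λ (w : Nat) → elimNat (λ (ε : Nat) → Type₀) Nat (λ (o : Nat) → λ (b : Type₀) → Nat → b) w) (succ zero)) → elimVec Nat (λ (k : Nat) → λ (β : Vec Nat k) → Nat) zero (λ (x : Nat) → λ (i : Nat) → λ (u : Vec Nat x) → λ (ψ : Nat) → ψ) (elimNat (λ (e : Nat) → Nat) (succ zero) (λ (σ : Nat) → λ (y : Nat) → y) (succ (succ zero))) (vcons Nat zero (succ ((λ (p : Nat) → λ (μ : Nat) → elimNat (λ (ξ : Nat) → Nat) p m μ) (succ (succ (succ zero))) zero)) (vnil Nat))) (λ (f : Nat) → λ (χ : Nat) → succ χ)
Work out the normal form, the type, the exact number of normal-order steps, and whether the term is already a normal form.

reduced normal form:
  zero
the term's type:
  Nat
reduction steps (normal order): 7
started in normal form: no
first contracted redex: a beta-redex


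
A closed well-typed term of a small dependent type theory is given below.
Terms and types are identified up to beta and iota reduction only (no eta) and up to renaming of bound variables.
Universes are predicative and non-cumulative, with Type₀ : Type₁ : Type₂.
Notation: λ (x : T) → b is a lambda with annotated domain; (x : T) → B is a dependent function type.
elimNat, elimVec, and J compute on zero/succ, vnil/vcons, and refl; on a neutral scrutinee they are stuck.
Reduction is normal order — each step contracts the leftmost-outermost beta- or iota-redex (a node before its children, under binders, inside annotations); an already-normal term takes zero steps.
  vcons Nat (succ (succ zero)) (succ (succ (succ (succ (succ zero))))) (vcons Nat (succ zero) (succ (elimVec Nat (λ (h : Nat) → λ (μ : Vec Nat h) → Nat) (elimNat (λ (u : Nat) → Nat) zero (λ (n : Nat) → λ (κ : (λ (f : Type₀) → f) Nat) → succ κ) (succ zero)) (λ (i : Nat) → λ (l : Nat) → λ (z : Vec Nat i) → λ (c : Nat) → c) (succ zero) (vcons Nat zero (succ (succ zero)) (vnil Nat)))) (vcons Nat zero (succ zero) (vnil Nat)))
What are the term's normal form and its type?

normal form:
  vcons Nat (succ (succ zero)) (succ (succ (succ (succ (succ zero))))) (vcons Nat (succ zero) (succ (succ zero)) (vcons Nat zero (succ zero) (vnil Nat)))
the term's type:
  Vec Nat (succ (succ (succ zero)))


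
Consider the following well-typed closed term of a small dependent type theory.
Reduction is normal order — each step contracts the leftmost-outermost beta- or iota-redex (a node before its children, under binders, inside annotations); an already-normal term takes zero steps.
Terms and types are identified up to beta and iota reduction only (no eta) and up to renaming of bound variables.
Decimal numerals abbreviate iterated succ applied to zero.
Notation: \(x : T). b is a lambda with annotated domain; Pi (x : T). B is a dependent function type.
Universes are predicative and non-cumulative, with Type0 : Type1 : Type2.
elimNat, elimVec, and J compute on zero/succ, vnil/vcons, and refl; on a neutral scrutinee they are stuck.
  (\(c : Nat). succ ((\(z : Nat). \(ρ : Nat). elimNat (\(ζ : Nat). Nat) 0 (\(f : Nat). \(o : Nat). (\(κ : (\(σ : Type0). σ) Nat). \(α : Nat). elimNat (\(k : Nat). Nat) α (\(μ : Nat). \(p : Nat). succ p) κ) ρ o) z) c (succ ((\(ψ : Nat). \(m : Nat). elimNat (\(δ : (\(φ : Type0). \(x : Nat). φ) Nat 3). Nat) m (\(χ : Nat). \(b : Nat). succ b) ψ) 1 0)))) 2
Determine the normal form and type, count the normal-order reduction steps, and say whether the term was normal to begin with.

normal form:
  5
the term's type:
  Nat
normal-order step count: 40
term was already normal: no
first contracted redex: a beta-redex


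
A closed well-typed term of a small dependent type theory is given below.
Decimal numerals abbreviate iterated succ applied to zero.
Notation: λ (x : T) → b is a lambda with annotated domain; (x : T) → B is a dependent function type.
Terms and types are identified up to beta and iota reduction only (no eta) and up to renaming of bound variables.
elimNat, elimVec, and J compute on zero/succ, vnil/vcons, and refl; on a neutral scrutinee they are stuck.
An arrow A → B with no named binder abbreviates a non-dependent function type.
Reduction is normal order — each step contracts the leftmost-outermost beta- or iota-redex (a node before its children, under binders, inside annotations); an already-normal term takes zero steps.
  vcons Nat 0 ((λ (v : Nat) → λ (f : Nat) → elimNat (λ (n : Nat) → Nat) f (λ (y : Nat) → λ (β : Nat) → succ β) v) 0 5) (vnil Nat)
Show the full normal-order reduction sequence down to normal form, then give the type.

reduction (normal order):
  vcons Nat 0 ((λ (v : Nat) → λ (f : Nat) → elimNat (λ (n : Nat) → Nat) f (λ (y : Nat) → λ (β : Nat) → succ β) v) 0 5) (vnil Nat)
  ~> vcons Nat 0 ((λ (v : Nat) → elimNat (λ (f : Nat) → Nat) v (λ (n : Nat) → λ (y : Nat) → succ y) 0) 5) (vnil Nat)
  ~> vcons Nat 0 (elimNat (λ (v : Nat) → Nat) 5 (λ (f : Nat) → λ (n : Nat) → succ n) 0) (vnil Nat)
  ~> vcons Nat 0 5 (vnil Nat)
type:
  Vec Nat 1


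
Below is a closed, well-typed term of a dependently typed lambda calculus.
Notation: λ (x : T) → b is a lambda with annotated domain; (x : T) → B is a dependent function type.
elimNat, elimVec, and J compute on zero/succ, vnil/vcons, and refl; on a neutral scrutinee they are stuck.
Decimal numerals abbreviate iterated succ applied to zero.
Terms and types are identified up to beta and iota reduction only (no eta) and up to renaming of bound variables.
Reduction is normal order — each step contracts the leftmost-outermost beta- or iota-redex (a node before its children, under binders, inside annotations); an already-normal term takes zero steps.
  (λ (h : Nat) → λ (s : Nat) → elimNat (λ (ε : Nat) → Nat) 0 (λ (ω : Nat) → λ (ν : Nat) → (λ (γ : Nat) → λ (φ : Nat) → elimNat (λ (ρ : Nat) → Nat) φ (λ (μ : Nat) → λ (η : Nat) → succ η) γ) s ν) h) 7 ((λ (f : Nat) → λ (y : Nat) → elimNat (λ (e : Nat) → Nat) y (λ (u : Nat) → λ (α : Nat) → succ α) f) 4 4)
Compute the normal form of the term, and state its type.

resulting normal form:
  56
inferred type:
  Nat
observation: contracting a beta-redex first, the term normalizes in 318 steps.


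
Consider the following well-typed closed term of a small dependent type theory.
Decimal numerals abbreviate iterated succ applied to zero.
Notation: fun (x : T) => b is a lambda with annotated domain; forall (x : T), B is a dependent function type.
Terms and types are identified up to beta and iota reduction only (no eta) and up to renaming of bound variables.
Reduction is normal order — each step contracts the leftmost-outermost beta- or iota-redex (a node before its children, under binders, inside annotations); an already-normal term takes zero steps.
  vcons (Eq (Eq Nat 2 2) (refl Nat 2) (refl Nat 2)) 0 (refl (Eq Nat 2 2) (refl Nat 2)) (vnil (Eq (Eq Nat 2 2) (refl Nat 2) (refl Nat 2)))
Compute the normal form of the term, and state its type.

reduced normal form:
  vcons (Eq (Eq Nat 2 2) (refl Nat 2) (refl Nat 2)) 0 (refl (Eq Nat 2 2) (refl Nat 2)) (vnil (Eq (Eq Nat 2 2) (refl Nat 2) (refl Nat 2)))
the term's type:
  Vec (Eq (Eq Nat 2 2) (refl Nat 2) (refl Nat 2)) 1
observation: no redex remains anywhere in the term; it is its own normal form.


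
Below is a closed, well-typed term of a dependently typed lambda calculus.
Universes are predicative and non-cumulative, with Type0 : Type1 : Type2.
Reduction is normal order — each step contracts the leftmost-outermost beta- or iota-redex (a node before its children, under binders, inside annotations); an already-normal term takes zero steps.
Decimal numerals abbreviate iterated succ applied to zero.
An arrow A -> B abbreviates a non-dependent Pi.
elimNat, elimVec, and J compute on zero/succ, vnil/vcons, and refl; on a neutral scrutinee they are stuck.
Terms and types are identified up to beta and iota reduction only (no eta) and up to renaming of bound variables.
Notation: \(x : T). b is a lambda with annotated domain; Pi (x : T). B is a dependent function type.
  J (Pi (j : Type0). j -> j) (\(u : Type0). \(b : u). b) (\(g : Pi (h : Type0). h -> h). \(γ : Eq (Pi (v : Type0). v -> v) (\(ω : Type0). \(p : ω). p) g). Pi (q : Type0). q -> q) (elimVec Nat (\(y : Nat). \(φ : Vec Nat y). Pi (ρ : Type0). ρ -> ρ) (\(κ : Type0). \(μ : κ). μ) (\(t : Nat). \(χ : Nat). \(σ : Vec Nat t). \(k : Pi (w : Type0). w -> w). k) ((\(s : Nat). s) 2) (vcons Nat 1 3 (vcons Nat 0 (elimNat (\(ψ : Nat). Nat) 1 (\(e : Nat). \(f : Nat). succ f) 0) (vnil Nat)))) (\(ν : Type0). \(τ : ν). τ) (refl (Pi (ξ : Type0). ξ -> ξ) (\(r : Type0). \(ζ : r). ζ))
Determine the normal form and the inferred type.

reduced normal form:
  \(j : Type0). \(u : j). u
the term's type:
  Pi (j : Type0). j -> j
observation: the leftmost-outermost redex is a J iota-redex, and normalization takes 12 steps.


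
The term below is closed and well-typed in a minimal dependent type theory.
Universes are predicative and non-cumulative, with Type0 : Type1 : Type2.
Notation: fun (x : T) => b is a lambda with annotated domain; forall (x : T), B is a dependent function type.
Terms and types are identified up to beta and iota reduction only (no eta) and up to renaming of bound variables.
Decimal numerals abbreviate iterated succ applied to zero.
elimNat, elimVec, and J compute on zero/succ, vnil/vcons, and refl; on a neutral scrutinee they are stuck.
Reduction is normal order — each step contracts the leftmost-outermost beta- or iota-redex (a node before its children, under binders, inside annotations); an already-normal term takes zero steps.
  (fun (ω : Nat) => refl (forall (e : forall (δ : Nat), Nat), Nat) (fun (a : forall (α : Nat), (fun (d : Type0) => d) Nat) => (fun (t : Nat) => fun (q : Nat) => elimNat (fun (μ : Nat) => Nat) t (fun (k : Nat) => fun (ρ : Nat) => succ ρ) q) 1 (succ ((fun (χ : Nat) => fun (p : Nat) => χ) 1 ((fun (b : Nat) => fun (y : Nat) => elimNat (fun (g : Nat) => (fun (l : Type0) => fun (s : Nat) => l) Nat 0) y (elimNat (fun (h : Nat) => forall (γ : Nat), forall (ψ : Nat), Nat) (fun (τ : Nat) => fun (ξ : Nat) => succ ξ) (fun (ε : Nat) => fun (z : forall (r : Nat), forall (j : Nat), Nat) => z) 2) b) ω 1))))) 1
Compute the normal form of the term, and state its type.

normal form:
  refl (forall (ω : forall (e : Nat), Nat), Nat) (fun (δ : forall (a : Nat), Nat) => 3)
the term's type:
  Eq (forall (ω : forall (e : Nat), Nat), Nat) (fun (δ : forall (a : Nat), Nat) => 3) (fun (α : forall (d : Nat), Nat) => 3)
observation: contracting a beta-redex first, the term normalizes in 13 steps.


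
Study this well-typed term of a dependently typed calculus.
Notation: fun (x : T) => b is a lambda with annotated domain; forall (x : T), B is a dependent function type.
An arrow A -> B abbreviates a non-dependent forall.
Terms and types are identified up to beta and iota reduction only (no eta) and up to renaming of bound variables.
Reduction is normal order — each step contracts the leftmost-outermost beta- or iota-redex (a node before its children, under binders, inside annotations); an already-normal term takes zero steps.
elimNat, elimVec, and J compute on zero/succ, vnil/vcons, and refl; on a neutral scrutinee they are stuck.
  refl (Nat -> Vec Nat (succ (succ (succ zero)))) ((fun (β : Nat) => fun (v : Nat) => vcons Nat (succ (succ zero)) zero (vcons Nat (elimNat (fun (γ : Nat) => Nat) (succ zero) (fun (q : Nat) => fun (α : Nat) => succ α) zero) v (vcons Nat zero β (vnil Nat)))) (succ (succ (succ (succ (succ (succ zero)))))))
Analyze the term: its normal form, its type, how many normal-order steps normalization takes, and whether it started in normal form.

resulting normal form:
  refl (Nat -> Vec Nat (succ (succ (succ zero)))) (fun (β : Nat) => vcons Nat (succ (succ zero)) zero (vcons Nat (succ zero) β (vcons Nat zero (succ (succ (succ (succ (succ (succ zero)))))) (vnil Nat))))
type:
  Eq (Nat -> Vec Nat (succ (succ (succ zero)))) (fun (β : Nat) => vcons Nat (succ (succ zero)) zero (vcons Nat (succ zero) β (vcons Nat zero (succ (succ (succ (succ (succ (succ zero)))))) (vnil Nat)))) (fun (v : Nat) => vcons Nat (succ (succ zero)) zero (vcons Nat (succ zero) v (vcons Nat zero (succ (succ (succ (succ (succ (succ zero)))))) (vnil Nat))))
steps to reach normal form (normal order): 2
started in normal form: no
first contracted redex: a beta-redex


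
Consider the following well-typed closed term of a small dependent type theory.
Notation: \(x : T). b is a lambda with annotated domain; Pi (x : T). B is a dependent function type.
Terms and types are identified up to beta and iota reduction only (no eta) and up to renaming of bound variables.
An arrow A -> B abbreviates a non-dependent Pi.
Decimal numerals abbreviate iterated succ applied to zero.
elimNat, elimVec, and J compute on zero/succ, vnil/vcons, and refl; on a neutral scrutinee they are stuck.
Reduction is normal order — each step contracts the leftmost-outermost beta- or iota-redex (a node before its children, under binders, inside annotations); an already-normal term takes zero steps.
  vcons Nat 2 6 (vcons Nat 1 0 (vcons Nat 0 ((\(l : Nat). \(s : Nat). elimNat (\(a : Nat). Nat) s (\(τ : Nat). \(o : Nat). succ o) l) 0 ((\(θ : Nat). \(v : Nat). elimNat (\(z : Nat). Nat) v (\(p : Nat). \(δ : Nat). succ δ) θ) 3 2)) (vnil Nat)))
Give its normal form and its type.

resulting normal form:
  vcons Nat 2 6 (vcons Nat 1 0 (vcons Nat 0 5 (vnil Nat)))
inferred type:
  Vec Nat 3
observation: 15 normal-order steps separate the term from its normal form.


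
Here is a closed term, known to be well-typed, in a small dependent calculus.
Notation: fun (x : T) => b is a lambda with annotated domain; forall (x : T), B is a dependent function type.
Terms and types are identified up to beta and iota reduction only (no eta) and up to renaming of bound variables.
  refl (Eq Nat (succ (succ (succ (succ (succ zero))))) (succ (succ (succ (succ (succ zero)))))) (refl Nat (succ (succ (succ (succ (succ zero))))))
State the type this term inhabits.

type:
  Eq (Eq Nat (succ (succ (succ (succ (succ zero))))) (succ (succ (succ (succ (succ zero)))))) (refl Nat (succ (succ (succ (succ (succ zero)))))) (refl Nat (succ (succ (succ (succ (succ zero))))))


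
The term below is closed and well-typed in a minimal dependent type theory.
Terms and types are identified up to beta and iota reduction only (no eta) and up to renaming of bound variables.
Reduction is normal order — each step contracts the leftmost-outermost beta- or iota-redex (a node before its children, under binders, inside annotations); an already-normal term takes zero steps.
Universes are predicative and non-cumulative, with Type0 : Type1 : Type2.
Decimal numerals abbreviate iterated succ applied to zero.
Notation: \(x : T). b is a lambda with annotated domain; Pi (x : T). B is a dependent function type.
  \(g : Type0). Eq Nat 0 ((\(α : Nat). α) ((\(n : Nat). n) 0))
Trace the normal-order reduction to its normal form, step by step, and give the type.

normal-order reduction sequence:
  \(g : Type0). Eq Nat 0 ((\(α : Nat). α) ((\(n : Nat). n) 0))
  ~> \(g : Type0). Eq Nat 0 ((\(α : Nat). α) 0)
  ~> \(g : Type0). Eq Nat 0 0
the term's type:
  Pi (g : Type0). Type0


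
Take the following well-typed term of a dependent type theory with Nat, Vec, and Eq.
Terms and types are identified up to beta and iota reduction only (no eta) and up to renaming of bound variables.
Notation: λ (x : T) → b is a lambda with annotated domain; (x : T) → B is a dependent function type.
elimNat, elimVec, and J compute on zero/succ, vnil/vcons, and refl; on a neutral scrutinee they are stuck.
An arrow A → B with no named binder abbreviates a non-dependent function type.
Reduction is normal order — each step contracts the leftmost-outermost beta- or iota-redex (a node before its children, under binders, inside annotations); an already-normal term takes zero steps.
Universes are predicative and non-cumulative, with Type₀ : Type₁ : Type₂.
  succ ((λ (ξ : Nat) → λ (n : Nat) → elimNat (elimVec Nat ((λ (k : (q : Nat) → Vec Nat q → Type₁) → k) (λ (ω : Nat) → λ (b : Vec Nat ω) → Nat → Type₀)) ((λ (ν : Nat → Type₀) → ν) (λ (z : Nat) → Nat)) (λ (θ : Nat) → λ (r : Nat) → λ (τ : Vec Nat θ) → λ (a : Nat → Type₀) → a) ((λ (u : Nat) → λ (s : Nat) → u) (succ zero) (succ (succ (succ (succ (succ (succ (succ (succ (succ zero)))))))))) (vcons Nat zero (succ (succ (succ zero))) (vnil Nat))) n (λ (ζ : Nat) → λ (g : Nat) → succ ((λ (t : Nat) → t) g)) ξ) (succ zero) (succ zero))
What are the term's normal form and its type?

normal form:
  succ (succ (succ zero))
type:
  Nat
observation: 7 normal-order steps separate the term from its normal form.


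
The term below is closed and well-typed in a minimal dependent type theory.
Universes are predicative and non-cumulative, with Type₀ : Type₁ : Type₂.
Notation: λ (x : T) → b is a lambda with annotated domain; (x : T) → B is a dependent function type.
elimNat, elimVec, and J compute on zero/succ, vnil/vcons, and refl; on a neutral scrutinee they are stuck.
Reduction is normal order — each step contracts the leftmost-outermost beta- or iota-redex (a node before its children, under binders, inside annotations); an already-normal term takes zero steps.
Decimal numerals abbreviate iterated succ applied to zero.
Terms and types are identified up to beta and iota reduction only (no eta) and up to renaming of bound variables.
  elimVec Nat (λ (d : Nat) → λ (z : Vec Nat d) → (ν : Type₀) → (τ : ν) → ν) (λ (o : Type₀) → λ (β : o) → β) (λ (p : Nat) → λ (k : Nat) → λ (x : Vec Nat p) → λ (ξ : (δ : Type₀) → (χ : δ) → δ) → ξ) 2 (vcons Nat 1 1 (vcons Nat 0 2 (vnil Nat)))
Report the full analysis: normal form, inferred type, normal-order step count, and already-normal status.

resulting normal form:
  λ (d : Type₀) → λ (z : d) → z
inferred type:
  (d : Type₀) → (z : d) → d
normal-order step count: 11
term was already normal: no
first redex: an elimVec iota-redex


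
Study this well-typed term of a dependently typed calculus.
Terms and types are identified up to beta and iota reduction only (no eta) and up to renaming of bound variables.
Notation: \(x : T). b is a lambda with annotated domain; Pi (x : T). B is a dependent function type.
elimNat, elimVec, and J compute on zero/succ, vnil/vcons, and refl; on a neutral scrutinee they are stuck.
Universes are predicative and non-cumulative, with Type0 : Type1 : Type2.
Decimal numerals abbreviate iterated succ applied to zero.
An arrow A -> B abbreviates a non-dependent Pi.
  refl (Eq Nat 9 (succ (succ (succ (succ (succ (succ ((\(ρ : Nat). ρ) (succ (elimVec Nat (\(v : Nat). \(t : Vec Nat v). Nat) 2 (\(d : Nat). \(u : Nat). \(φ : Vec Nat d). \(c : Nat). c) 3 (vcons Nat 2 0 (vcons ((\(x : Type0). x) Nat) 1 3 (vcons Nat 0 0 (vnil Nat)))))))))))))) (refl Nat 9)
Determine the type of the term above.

type:
  Eq (Eq Nat 9 9) (refl Nat 9) (refl Nat 9)


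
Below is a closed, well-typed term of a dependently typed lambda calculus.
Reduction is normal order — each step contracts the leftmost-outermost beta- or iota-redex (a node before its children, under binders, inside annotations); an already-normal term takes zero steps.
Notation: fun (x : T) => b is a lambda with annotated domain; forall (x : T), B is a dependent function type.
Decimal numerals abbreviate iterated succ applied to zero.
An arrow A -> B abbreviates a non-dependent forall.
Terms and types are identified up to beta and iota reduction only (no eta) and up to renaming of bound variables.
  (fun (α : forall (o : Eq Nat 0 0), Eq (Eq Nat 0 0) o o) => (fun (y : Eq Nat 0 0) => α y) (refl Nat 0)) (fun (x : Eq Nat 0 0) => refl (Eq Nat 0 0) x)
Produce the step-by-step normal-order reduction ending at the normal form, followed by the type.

normal-order reduction sequence:
  (fun (α : forall (o : Eq Nat 0 0), Eq (Eq Nat 0 0) o o) => (fun (y : Eq Nat 0 0) => α y) (refl Nat 0)) (fun (x : Eq Nat 0 0) => refl (Eq Nat 0 0) x)
  ~> (fun (α : Eq Nat 0 0) => (fun (o : Eq Nat 0 0) => refl (Eq Nat 0 0) o) α) (refl Nat 0)
  ~> (fun (α : Eq Nat 0 0) => refl (Eq Nat 0 0) α) (refl Nat 0)
  ~> refl (Eq Nat 0 0) (refl Nat 0)
type:
  Eq (Eq Nat 0 0) (refl Nat 0) (refl Nat 0)


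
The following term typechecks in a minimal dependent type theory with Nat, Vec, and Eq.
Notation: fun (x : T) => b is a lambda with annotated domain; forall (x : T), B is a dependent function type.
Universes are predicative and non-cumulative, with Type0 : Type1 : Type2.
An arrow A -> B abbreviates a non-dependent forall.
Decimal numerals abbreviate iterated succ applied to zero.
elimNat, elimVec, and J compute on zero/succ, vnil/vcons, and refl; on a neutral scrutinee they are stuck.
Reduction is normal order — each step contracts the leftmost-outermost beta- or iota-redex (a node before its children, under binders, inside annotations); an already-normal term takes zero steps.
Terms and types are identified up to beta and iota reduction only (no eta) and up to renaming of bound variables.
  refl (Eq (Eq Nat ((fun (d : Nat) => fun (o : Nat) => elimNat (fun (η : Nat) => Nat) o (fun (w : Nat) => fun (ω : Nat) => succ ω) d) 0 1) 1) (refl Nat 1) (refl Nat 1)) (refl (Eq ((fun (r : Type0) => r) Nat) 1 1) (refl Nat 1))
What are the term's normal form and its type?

normal form:
  refl (Eq (Eq Nat 1 1) (refl Nat 1) (refl Nat 1)) (refl (Eq Nat 1 1) (refl Nat 1))
inferred type:
  Eq (Eq (Eq Nat 1 1) (refl Nat 1) (refl Nat 1)) (refl (Eq Nat 1 1) (refl Nat 1)) (refl (Eq Nat 1 1) (refl Nat 1))


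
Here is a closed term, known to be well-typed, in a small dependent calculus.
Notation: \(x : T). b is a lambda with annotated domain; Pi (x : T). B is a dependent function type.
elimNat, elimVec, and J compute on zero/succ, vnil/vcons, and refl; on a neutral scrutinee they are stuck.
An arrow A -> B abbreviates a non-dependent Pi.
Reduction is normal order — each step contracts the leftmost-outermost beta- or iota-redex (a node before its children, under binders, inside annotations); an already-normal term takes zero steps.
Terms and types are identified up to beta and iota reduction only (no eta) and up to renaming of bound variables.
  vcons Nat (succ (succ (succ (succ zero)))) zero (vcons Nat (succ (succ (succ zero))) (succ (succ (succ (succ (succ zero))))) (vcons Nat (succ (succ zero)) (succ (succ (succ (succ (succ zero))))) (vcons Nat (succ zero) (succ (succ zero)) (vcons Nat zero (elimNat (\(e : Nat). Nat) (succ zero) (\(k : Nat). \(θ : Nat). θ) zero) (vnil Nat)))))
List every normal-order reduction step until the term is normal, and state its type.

reduction (normal order):
  vcons Nat (succ (succ (succ (succ zero)))) zero (vcons Nat (succ (succ (succ zero))) (succ (succ (succ (succ (succ zero))))) (vcons Nat (succ (succ zero)) (succ (succ (succ (succ (succ zero))))) (vcons Nat (succ zero) (succ (succ zero)) (vcons Nat zero (elimNat (\(e : Nat). Nat) (succ zero) (\(k : Nat). \(θ : Nat). θ) zero) (vnil Nat)))))
  ~> vcons Nat (succ (succ (succ (succ zero)))) zero (vcons Nat (succ (succ (succ zero))) (succ (succ (succ (succ (succ zero))))) (vcons Nat (succ (succ zero)) (succ (succ (succ (succ (succ zero))))) (vcons Nat (succ zero) (succ (succ zero)) (vcons Nat zero (succ zero) (vnil Nat)))))
inferred type:
  Vec Nat (succ (succ (succ (succ (succ zero)))))


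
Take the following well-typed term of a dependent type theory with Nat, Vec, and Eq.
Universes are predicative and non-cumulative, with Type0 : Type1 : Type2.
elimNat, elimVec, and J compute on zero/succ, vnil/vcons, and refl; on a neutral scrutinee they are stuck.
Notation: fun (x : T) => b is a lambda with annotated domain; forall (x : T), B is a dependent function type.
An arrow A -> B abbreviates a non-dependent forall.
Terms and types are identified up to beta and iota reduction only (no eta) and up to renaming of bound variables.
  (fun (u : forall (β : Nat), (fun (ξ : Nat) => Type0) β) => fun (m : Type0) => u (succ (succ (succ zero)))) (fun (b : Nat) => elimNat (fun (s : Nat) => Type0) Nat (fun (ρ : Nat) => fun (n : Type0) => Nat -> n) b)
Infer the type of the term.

type:
  Type0 -> Type0


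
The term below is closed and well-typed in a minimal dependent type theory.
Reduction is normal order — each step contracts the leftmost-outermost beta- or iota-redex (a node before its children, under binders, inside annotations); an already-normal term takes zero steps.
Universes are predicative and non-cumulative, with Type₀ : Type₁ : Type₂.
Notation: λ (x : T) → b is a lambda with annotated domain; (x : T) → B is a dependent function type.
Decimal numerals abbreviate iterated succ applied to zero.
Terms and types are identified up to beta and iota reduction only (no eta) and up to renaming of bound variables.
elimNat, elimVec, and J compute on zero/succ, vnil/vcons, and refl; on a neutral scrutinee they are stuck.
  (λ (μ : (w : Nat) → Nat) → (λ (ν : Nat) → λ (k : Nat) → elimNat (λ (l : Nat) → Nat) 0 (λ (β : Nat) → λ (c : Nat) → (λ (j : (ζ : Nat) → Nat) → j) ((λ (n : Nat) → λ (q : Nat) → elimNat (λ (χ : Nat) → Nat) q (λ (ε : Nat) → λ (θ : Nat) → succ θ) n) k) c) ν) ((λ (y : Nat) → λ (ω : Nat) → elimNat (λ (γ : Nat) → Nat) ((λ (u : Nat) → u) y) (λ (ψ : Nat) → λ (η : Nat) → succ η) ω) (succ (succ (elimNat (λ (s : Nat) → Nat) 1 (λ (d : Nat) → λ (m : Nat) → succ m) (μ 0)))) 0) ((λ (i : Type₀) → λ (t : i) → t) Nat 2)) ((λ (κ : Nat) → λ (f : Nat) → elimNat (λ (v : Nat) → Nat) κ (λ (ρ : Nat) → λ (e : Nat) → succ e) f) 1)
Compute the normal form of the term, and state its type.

normal form:
  8
inferred type:
  Nat


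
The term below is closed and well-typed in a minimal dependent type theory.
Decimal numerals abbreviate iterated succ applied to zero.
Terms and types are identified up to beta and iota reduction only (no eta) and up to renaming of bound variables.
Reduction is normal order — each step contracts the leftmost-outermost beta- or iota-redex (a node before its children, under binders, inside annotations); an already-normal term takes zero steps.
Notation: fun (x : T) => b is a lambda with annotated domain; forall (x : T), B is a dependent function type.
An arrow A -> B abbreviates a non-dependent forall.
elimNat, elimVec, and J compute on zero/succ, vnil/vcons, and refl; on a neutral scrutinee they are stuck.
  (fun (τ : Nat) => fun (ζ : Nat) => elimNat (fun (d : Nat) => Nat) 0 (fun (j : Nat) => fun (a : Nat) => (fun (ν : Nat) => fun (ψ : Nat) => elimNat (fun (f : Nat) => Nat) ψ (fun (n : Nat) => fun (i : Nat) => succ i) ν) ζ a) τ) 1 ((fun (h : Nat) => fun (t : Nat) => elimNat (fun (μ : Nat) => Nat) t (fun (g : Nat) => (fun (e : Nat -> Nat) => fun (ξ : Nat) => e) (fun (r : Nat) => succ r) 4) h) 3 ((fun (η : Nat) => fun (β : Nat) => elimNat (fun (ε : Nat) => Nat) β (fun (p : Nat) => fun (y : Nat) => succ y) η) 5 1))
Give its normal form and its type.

resulting normal form:
  9
inferred type:
  Nat
observation: the leftmost-outermost redex is a beta-redex, and normalization takes 72 steps.
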